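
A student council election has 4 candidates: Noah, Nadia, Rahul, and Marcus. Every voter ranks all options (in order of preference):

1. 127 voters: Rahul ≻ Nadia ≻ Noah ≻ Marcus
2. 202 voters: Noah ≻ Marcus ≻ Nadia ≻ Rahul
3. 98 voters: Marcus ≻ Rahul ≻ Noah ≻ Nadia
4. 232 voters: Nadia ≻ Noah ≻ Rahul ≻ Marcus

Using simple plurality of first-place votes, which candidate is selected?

First-place votes: Noah 202, Nadia 232, Rahul 127, Marcus 98.
Nadia has the most first-place votes.

Nadia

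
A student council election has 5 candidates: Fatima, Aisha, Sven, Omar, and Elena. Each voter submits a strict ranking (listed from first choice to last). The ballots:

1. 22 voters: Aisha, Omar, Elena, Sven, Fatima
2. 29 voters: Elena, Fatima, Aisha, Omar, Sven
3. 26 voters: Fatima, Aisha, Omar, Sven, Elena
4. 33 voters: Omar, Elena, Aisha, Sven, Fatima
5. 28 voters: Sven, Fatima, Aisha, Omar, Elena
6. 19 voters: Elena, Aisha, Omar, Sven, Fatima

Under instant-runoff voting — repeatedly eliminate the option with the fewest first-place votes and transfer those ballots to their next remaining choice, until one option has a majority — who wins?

Omar

Round 1: Fatima 26, Aisha 22, Sven 28, Omar 33, Elena 48. Eliminate Aisha.
Round 2: Fatima 26, Sven 28, Omar 55, Elena 48. Eliminate Fatima.
Round 3: Sven 28, Omar 81, Elena 48. Omar has a majority.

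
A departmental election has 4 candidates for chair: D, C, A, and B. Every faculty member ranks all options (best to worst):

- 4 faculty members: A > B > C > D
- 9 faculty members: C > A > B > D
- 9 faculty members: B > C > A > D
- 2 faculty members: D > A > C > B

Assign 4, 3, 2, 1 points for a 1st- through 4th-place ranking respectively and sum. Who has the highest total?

C

D: 4·1 + 9·1 + 9·1 + 2·4 = 30
C: 4·2 + 9·4 + 9·3 + 2·2 = 75
A: 4·4 + 9·3 + 9·2 + 2·3 = 67
B: 4·3 + 9·2 + 9·4 + 2·1 = 68
C has the highest Borda score (75).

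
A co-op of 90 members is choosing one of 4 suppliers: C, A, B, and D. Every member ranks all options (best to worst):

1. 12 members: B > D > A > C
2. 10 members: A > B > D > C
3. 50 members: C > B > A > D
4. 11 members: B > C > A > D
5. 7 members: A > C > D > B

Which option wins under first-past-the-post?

C

First-place votes: C 50, A 17, B 23, D 0.
C has the most first-place votes.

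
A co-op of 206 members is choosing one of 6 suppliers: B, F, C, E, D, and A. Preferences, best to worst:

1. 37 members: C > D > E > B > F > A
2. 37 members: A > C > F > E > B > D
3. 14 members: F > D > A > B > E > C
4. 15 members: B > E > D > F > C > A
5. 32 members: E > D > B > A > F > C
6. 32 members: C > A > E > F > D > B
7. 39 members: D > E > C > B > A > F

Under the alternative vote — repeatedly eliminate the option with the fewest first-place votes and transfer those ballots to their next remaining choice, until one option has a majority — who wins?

C

Round 1: B 15, F 14, C 69, E 32, D 39, A 37. Eliminate F.
Round 2: B 15, C 69, E 32, D 53, A 37. Eliminate B.
Round 3: C 69, E 47, D 53, A 37. Eliminate A.
Round 4: C 106, E 47, D 53. C has a majority.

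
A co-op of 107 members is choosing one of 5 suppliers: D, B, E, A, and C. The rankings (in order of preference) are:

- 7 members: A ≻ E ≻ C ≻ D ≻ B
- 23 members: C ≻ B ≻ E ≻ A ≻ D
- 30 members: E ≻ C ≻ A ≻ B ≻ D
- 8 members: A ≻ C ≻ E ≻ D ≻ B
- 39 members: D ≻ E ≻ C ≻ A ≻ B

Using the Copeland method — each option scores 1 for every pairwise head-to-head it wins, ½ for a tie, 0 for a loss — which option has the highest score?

E

D: beats B; loses to E, A, and C → score 1.
B: loses to D, E, A, and C → score 0.
E: beats D, B, A, and C → score 4.
A: beats D and B; loses to E and C → score 2.
C: beats D, B, and A; loses to E → score 3.
E has the best pairwise record.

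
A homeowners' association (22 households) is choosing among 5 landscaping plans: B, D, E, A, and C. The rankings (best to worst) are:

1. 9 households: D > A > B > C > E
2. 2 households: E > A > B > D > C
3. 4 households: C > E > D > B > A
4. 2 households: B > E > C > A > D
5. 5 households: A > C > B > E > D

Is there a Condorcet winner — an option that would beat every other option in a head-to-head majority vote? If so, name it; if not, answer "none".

none

Checking pairwise contests:
D beats B 13–9.
E beats D 13–9.
B beats E 16–6.
D beats A 13–9.
B beats C 13–9.
Every option loses at least one head-to-head, so there is no Condorcet winner.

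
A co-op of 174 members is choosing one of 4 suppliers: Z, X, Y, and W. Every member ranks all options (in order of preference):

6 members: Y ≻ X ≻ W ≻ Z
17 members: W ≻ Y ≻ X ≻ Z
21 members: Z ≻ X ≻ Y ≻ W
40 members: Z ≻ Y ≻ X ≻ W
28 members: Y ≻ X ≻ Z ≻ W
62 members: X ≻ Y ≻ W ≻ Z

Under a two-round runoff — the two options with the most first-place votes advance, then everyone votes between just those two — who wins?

Round 1 first-place votes: Z 61, X 62, Y 34, W 17.
X and Z advance.
Runoff: X is preferred to Z by 113 voters; Z by 61.
X wins the runoff.

X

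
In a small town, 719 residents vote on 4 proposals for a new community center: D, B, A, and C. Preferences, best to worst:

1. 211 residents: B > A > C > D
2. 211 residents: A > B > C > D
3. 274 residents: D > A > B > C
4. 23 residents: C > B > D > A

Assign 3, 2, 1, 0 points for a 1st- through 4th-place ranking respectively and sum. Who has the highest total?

D: 211·0 + 211·0 + 274·3 + 23·1 = 845
B: 211·3 + 211·2 + 274·1 + 23·2 = 1375
A: 211·2 + 211·3 + 274·2 + 23·0 = 1603
C: 211·1 + 211·1 + 274·0 + 23·3 = 491
A has the highest Borda score (1603).

A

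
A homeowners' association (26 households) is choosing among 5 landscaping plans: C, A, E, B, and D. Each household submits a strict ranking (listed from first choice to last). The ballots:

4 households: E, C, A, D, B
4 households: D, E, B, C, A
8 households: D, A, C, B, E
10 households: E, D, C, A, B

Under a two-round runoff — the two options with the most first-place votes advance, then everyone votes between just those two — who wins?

E

Round 1 first-place votes: C 0, A 0, E 14, B 0, D 12.
E and D advance.
Runoff: E is preferred to D by 14 voters; D by 12.
E wins the runoff.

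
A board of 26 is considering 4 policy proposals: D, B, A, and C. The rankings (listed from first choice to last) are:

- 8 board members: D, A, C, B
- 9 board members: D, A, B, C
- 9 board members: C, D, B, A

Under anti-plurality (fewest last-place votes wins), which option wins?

Last-place votes: D 0, B 8, A 9, C 9.
D is ranked last by the fewest voters, so D wins.

D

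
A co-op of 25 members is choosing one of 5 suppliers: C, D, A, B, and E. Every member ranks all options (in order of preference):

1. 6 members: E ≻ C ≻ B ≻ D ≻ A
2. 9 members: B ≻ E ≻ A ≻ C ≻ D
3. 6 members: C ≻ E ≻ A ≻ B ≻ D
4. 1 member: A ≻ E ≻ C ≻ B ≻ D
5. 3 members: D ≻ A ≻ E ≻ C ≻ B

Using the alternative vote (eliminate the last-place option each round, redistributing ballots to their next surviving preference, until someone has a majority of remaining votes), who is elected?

Round 1: C 6, D 3, A 1, B 9, E 6. Eliminate A.
Round 2: C 6, D 3, B 9, E 7. Eliminate D.
Round 3: C 6, B 9, E 10. Eliminate C.
Round 4: B 9, E 16. E has a majority.

E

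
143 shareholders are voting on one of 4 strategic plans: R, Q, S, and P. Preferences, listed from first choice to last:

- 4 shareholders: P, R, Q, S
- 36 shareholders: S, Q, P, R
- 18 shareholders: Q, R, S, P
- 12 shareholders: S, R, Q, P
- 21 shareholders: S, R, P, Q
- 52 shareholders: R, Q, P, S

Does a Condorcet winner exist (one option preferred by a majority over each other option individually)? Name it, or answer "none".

R

R vs Q: 89–54 for R.
R vs S: 74–69 for R.
R vs P: 103–40 for R.
R beats every other option head-to-head.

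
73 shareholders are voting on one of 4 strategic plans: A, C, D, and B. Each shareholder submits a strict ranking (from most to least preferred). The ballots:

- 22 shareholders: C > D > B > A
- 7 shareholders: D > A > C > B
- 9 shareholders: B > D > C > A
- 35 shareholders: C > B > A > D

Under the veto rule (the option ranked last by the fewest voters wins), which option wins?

Last-place votes: A 31, C 0, D 35, B 7.
C is ranked last by the fewest voters, so C wins.

C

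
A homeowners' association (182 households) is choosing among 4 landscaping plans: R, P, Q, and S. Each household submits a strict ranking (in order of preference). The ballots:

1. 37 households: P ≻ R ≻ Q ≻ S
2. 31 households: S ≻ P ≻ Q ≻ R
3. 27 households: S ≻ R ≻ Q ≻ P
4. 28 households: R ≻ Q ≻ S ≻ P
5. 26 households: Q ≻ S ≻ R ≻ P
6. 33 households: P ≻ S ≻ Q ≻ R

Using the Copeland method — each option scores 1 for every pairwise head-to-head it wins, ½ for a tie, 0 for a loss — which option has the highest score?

S

R: beats Q; loses to P and S → score 1.
P: beats R and Q; loses to S → score 2.
Q: ties S; loses to R and P → score 0.5.
S: beats R and P; ties Q → score 2.5.
S has the best pairwise record.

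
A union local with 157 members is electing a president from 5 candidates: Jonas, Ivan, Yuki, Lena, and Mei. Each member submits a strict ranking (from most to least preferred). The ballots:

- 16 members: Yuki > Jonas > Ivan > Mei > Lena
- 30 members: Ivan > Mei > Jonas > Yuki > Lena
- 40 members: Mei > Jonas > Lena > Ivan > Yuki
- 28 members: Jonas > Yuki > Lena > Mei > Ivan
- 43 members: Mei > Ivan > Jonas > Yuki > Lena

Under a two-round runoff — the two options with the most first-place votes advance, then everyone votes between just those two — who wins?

Round 1 first-place votes: Jonas 28, Ivan 30, Yuki 16, Lena 0, Mei 83.
Mei and Ivan advance.
Runoff: Mei is preferred to Ivan by 111 voters; Ivan by 46.
Mei wins the runoff.

Mei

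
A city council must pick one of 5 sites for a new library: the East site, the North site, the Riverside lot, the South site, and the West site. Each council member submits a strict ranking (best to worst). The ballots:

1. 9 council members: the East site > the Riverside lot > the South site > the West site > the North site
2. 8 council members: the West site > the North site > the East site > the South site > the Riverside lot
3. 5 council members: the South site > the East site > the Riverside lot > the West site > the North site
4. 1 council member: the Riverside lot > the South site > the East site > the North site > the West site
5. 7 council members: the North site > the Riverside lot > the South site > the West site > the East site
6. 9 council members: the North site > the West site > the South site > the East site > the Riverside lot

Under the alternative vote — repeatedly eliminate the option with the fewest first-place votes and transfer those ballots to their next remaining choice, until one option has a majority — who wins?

Round 1: the East site 9, the North site 16, the Riverside lot 1, the South site 5, the West site 8. Eliminate the Riverside lot.
Round 2: the East site 9, the North site 16, the South site 6, the West site 8. Eliminate the South site.
Round 3: the East site 15, the North site 16, the West site 8. Eliminate the West site.
Round 4: the East site 15, the North site 24. The North site has a majority.

the North site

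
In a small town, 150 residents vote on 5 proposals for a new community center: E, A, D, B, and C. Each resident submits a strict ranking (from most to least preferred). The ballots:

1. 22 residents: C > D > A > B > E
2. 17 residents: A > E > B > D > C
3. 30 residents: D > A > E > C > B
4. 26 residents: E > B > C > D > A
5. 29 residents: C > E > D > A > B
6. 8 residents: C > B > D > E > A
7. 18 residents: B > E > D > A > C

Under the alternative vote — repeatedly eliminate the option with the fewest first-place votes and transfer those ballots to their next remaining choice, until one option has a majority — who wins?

Round 1: E 26, A 17, D 30, B 18, C 59. Eliminate A.
Round 2: E 43, D 30, B 18, C 59. Eliminate B.
Round 3: E 61, D 30, C 59. Eliminate D.
Round 4: E 91, C 59. E has a majority.

E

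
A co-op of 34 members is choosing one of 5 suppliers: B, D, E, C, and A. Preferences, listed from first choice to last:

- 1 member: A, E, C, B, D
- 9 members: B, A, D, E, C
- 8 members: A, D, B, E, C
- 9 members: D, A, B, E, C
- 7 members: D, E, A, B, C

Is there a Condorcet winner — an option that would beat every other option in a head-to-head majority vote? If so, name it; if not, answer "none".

A

A vs B: 25–9 for A.
A vs D: 18–16 for A.
A vs E: 27–7 for A.
A vs C: 34–0 for A.
A beats every other option head-to-head.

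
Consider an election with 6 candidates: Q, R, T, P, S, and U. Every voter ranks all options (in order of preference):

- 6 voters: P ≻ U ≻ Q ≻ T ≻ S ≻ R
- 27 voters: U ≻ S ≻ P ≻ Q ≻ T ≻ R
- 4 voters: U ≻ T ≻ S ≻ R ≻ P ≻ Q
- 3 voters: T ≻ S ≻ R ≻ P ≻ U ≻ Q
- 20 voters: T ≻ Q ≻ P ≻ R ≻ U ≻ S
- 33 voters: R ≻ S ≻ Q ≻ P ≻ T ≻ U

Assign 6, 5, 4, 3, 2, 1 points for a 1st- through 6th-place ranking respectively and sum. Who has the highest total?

Q: 6·4 + 27·3 + 4·1 + 3·1 + 20·5 + 33·4 = 344
R: 6·1 + 27·1 + 4·3 + 3·4 + 20·3 + 33·6 = 315
T: 6·3 + 27·2 + 4·5 + 3·6 + 20·6 + 33·2 = 296
P: 6·6 + 27·4 + 4·2 + 3·3 + 20·4 + 33·3 = 340
S: 6·2 + 27·5 + 4·4 + 3·5 + 20·1 + 33·5 = 363
U: 6·5 + 27·6 + 4·6 + 3·2 + 20·2 + 33·1 = 295
S has the highest Borda score (363).

S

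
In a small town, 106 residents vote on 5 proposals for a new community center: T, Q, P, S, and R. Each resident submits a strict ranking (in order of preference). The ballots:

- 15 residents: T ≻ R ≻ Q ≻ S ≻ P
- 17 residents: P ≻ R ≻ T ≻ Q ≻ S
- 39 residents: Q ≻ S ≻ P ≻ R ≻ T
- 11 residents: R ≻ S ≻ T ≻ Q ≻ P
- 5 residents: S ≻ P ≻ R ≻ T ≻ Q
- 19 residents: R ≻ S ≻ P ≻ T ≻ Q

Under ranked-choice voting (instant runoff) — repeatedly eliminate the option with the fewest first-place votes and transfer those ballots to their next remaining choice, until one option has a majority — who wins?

R

Round 1: T 15, Q 39, P 17, S 5, R 30. Eliminate S.
Round 2: T 15, Q 39, P 22, R 30. Eliminate T.
Round 3: Q 39, P 22, R 45. Eliminate P.
Round 4: Q 39, R 67. R has a majority.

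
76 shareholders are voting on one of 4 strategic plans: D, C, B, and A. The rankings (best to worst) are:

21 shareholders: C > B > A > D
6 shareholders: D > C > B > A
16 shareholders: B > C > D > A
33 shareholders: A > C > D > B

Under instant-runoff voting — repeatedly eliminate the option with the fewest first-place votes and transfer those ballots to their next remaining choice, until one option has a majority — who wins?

Round 1: D 6, C 21, B 16, A 33. Eliminate D.
Round 2: C 27, B 16, A 33. Eliminate B.
Round 3: C 43, A 33. C has a majority.

C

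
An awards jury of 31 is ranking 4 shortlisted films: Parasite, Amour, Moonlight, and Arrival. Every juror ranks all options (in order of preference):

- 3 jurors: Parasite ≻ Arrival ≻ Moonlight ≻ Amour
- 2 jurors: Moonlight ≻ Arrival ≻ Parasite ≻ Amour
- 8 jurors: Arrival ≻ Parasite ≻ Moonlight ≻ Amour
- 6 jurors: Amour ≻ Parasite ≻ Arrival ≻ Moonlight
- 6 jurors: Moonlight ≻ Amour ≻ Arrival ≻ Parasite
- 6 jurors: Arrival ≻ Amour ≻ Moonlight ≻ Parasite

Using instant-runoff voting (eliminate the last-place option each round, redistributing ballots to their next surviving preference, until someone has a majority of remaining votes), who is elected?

Round 1: Parasite 3, Amour 6, Moonlight 8, Arrival 14. Eliminate Parasite.
Round 2: Amour 6, Moonlight 8, Arrival 17. Arrival has a majority.

Arrival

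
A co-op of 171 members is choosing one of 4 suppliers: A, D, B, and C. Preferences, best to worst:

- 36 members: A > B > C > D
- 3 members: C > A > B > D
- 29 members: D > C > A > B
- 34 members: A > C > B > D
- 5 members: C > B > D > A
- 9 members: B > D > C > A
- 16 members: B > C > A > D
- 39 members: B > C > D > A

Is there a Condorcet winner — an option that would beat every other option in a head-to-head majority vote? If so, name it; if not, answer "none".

Checking pairwise contests:
C beats A 101–70.
A beats D 89–82.
A beats B 102–69.
B beats C 100–71.
Every option loses at least one head-to-head, so there is no Condorcet winner.

none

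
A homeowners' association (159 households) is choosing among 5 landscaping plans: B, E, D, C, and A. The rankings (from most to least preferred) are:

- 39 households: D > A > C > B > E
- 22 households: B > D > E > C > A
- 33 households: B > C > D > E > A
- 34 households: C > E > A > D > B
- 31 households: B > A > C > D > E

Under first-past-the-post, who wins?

B

First-place votes: B 86, E 0, D 39, C 34, A 0.
B has the most first-place votes.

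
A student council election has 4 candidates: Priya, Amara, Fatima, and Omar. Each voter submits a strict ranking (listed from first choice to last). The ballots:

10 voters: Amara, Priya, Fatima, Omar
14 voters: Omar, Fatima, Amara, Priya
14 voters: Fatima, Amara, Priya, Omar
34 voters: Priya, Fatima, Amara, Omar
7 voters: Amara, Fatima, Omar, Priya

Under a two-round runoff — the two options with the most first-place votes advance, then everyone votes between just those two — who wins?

Amara

Round 1 first-place votes: Priya 34, Amara 17, Fatima 14, Omar 14.
Priya and Amara advance.
Runoff: Priya is preferred to Amara by 34 voters; Amara by 45.
Amara wins the runoff.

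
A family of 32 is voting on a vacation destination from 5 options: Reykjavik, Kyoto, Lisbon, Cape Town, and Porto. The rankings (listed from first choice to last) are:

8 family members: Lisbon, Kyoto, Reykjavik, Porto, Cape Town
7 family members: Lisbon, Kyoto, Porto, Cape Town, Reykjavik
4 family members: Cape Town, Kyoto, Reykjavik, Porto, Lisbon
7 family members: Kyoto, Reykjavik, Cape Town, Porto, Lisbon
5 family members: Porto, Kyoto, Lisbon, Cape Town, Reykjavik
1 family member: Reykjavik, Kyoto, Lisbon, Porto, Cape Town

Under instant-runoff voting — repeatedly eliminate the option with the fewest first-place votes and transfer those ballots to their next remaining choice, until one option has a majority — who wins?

Kyoto

Round 1: Reykjavik 1, Kyoto 7, Lisbon 15, Cape Town 4, Porto 5. Eliminate Reykjavik.
Round 2: Kyoto 8, Lisbon 15, Cape Town 4, Porto 5. Eliminate Cape Town.
Round 3: Kyoto 12, Lisbon 15, Porto 5. Eliminate Porto.
Round 4: Kyoto 17, Lisbon 15. Kyoto has a majority.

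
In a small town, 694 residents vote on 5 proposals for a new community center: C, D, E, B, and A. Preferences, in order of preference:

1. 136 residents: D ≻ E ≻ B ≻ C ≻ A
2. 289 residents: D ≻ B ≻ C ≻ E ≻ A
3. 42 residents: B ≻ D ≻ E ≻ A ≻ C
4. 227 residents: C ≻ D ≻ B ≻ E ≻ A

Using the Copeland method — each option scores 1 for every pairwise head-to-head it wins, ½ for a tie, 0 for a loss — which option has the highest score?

D

C: beats E and A; loses to D and B → score 2.
D: beats C, E, B, and A → score 4.
E: beats A; loses to C, D, and B → score 1.
B: beats C, E, and A; loses to D → score 3.
A: loses to C, D, E, and B → score 0.
D has the best pairwise record.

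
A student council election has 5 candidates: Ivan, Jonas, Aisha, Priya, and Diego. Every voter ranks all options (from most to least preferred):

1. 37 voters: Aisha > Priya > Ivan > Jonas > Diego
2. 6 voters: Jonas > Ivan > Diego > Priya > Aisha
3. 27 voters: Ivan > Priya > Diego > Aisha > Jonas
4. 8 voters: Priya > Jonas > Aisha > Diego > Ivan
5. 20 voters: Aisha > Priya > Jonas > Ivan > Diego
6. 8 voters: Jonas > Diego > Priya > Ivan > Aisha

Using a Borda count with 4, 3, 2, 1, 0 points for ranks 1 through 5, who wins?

Priya

Ivan: 37·2 + 6·3 + 27·4 + 8·0 + 20·1 + 8·1 = 228
Jonas: 37·1 + 6·4 + 27·0 + 8·3 + 20·2 + 8·4 = 157
Aisha: 37·4 + 6·0 + 27·1 + 8·2 + 20·4 + 8·0 = 271
Priya: 37·3 + 6·1 + 27·3 + 8·4 + 20·3 + 8·2 = 306
Diego: 37·0 + 6·2 + 27·2 + 8·1 + 20·0 + 8·3 = 98
Priya has the highest Borda score (306).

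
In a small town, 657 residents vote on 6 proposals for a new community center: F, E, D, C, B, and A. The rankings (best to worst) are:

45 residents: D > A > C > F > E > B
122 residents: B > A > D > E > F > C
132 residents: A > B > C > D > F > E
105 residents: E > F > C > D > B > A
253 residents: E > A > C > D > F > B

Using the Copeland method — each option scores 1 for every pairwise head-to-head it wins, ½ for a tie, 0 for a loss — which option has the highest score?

F: beats B; loses to E, D, C, and A → score 1.
E: beats F, D, C, B, and A → score 5.
D: beats F and B; loses to E, C, and A → score 2.
C: beats F, D, and B; loses to E and A → score 3.
B: loses to F, E, D, C, and A → score 0.
A: beats F, D, C, and B; loses to E → score 4.
E has the best pairwise record.

E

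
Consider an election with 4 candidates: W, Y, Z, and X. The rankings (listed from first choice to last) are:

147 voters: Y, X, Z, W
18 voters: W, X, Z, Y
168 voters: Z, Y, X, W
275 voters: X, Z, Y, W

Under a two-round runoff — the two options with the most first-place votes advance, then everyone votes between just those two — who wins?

Round 1 first-place votes: W 18, Y 147, Z 168, X 275.
X and Z advance.
Runoff: X is preferred to Z by 440 voters; Z by 168.
X wins the runoff.

X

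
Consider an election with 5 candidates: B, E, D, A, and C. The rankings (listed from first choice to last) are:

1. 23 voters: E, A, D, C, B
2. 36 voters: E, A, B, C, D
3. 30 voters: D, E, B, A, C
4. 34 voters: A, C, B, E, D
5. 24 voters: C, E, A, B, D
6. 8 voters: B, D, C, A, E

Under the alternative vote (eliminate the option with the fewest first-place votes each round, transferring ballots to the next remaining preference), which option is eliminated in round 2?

Round 1: B 8, E 59, D 30, A 34, C 24. Eliminate B.
Round 2: E 59, D 38, A 34, C 24. Eliminate C.

C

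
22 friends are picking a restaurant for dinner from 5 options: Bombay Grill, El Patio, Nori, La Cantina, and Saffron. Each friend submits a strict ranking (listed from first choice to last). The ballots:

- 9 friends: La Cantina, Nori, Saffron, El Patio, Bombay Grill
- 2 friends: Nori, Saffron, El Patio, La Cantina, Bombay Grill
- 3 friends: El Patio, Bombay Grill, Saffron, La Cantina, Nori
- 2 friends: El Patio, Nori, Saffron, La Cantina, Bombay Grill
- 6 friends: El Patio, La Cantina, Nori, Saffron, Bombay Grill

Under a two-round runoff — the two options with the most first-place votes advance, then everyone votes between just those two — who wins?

Round 1 first-place votes: Bombay Grill 0, El Patio 11, Nori 2, La Cantina 9, Saffron 0.
El Patio and La Cantina advance.
Runoff: El Patio is preferred to La Cantina by 13 voters; La Cantina by 9.
El Patio wins the runoff.

El Patio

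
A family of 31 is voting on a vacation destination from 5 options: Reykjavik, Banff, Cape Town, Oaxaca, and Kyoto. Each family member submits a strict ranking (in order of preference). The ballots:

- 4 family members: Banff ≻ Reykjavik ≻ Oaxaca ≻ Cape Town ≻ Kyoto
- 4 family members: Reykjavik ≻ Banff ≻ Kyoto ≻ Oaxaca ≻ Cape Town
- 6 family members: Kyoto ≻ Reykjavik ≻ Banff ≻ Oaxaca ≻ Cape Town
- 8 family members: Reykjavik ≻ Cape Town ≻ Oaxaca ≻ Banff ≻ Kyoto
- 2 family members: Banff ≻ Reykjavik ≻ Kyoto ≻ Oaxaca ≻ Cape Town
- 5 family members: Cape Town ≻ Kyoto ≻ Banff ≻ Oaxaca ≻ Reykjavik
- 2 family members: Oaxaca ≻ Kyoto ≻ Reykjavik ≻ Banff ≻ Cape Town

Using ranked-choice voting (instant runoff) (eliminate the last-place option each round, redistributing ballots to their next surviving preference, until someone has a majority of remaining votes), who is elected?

Reykjavik

Round 1: Reykjavik 12, Banff 6, Cape Town 5, Oaxaca 2, Kyoto 6. Eliminate Oaxaca.
Round 2: Reykjavik 12, Banff 6, Cape Town 5, Kyoto 8. Eliminate Cape Town.
Round 3: Reykjavik 12, Banff 6, Kyoto 13. Eliminate Banff.
Round 4: Reykjavik 18, Kyoto 13. Reykjavik has a majority.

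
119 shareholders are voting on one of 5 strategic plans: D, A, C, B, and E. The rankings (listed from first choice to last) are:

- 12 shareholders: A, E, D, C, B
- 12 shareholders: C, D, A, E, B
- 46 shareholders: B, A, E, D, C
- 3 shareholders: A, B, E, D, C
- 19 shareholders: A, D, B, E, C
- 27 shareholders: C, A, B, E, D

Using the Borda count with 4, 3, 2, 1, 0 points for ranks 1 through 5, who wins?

D: 12·2 + 12·3 + 46·1 + 3·1 + 19·3 + 27·0 = 166
A: 12·4 + 12·2 + 46·3 + 3·4 + 19·4 + 27·3 = 379
C: 12·1 + 12·4 + 46·0 + 3·0 + 19·0 + 27·4 = 168
B: 12·0 + 12·0 + 46·4 + 3·3 + 19·2 + 27·2 = 285
E: 12·3 + 12·1 + 46·2 + 3·2 + 19·1 + 27·1 = 192
A has the highest Borda score (379).

A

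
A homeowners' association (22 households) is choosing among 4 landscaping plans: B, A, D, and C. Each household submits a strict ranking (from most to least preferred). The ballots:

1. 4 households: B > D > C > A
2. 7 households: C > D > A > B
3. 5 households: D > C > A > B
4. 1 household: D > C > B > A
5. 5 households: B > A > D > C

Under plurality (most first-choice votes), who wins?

B

First-place votes: B 9, A 0, D 6, C 7.
B has the most first-place votes.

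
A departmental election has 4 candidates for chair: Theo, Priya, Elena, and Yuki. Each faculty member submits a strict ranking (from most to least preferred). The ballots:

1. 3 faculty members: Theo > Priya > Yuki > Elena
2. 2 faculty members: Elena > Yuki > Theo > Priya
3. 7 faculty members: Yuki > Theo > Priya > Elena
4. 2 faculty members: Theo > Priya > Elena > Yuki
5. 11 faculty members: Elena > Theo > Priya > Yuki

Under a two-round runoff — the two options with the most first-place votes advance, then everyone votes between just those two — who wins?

Round 1 first-place votes: Theo 5, Priya 0, Elena 13, Yuki 7.
Elena and Yuki advance.
Runoff: Elena is preferred to Yuki by 15 voters; Yuki by 10.
Elena wins the runoff.

Elena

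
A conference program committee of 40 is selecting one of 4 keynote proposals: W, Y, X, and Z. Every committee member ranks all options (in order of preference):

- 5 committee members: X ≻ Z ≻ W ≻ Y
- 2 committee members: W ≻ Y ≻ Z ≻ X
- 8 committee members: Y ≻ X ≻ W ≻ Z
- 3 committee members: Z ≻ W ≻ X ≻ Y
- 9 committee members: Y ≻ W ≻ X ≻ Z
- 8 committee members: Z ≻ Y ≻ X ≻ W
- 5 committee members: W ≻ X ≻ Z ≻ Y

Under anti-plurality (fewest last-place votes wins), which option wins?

Last-place votes: W 8, Y 13, X 2, Z 17.
X is ranked last by the fewest voters, so X wins.

X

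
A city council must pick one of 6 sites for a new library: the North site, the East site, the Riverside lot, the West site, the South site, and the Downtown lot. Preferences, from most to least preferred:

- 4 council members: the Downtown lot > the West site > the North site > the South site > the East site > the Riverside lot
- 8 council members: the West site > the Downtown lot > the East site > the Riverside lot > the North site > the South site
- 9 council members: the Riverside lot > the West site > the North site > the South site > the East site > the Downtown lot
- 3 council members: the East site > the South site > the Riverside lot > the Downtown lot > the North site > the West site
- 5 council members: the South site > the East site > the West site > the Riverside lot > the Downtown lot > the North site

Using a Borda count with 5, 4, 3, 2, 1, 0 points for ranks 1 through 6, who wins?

the West site

the North site: 4·3 + 8·1 + 9·3 + 3·1 + 5·0 = 50
the East site: 4·1 + 8·3 + 9·1 + 3·5 + 5·4 = 72
the Riverside lot: 4·0 + 8·2 + 9·5 + 3·3 + 5·2 = 80
the West site: 4·4 + 8·5 + 9·4 + 3·0 + 5·3 = 107
the South site: 4·2 + 8·0 + 9·2 + 3·4 + 5·5 = 63
the Downtown lot: 4·5 + 8·4 + 9·0 + 3·2 + 5·1 = 63
the West site has the highest Borda score (107).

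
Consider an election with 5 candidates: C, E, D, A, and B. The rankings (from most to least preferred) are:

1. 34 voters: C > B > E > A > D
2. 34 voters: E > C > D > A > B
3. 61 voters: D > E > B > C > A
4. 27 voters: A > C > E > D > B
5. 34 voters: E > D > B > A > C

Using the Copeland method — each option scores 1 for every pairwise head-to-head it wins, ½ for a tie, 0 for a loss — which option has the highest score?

E

C: beats A; ties D and B; loses to E → score 2.
E: beats C, D, A, and B → score 4.
D: beats A and B; ties C; loses to E → score 2.5.
A: loses to C, E, D, and B → score 0.
B: beats A; ties C; loses to E and D → score 1.5.
E has the best pairwise record.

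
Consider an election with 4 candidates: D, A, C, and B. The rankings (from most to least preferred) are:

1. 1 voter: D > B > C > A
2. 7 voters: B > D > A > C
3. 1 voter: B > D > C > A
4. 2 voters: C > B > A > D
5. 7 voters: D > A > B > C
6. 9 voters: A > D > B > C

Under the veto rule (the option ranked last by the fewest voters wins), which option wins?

B

Last-place votes: D 2, A 2, C 23, B 0.
B is ranked last by the fewest voters, so B wins.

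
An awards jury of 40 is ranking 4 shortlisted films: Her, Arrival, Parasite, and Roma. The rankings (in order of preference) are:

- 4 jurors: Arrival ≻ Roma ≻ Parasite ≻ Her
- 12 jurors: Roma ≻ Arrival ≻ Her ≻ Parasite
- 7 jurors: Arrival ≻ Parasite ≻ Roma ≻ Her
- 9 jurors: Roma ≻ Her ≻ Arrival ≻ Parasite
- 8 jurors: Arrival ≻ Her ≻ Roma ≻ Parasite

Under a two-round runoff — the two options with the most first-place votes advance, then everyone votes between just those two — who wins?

Round 1 first-place votes: Her 0, Arrival 19, Parasite 0, Roma 21.
Roma and Arrival advance.
Runoff: Roma is preferred to Arrival by 21 voters; Arrival by 19.
Roma wins the runoff.

Roma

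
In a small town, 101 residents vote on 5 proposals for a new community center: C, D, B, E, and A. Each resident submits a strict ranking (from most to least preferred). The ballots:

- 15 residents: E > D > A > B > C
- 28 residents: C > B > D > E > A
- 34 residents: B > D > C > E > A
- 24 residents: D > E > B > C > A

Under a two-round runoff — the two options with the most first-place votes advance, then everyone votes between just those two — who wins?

B

Round 1 first-place votes: C 28, D 24, B 34, E 15, A 0.
B and C advance.
Runoff: B is preferred to C by 73 voters; C by 28.
B wins the runoff.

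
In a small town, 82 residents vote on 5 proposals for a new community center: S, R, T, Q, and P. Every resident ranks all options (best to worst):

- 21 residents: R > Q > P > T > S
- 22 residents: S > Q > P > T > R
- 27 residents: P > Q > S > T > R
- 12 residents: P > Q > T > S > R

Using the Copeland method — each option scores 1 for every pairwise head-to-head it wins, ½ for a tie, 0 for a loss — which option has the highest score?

S: beats R and T; loses to Q and P → score 2.
R: loses to S, T, Q, and P → score 0.
T: beats R; loses to S, Q, and P → score 1.
Q: beats S, R, T, and P → score 4.
P: beats S, R, and T; loses to Q → score 3.
Q has the best pairwise record.

Q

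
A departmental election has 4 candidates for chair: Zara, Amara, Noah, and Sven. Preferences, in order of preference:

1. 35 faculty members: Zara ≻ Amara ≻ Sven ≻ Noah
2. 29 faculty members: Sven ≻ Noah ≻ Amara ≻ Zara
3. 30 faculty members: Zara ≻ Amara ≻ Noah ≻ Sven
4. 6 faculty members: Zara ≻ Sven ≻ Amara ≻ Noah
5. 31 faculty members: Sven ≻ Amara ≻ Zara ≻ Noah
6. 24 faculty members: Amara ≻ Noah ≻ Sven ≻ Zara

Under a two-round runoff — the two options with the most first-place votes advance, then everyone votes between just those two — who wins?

Round 1 first-place votes: Zara 71, Amara 24, Noah 0, Sven 60.
Zara and Sven advance.
Runoff: Zara is preferred to Sven by 71 voters; Sven by 84.
Sven wins the runoff.

Sven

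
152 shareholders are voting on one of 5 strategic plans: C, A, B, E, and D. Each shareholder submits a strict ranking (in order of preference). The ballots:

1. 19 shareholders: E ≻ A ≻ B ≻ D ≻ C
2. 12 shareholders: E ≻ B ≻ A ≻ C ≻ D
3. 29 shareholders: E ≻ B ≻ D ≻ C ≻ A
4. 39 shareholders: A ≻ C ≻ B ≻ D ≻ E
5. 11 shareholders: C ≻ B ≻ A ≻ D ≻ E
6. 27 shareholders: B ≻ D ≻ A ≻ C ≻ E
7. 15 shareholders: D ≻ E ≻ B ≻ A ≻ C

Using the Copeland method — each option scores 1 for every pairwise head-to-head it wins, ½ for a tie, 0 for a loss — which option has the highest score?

B

C: beats E; loses to A, B, and D → score 1.
A: beats C, E, and D; loses to B → score 3.
B: beats C, A, E, and D → score 4.
E: loses to C, A, B, and D → score 0.
D: beats C and E; loses to A and B → score 2.
B has the best pairwise record.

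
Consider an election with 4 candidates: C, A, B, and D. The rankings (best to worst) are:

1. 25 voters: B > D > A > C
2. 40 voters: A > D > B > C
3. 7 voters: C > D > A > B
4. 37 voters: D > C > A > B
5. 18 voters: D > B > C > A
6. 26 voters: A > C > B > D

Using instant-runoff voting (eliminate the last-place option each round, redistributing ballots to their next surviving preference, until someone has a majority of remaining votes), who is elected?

D

Round 1: C 7, A 66, B 25, D 55. Eliminate C.
Round 2: A 66, B 25, D 62. Eliminate B.
Round 3: A 66, D 87. D has a majority.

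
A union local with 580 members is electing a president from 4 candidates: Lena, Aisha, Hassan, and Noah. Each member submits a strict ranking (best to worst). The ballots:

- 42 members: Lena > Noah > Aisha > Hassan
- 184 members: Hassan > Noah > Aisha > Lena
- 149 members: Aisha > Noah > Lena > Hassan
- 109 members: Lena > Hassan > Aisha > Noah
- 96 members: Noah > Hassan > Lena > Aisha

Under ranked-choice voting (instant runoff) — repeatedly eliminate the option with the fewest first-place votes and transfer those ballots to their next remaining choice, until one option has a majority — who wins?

Round 1: Lena 151, Aisha 149, Hassan 184, Noah 96. Eliminate Noah.
Round 2: Lena 151, Aisha 149, Hassan 280. Eliminate Aisha.
Round 3: Lena 300, Hassan 280. Lena has a majority.

Lena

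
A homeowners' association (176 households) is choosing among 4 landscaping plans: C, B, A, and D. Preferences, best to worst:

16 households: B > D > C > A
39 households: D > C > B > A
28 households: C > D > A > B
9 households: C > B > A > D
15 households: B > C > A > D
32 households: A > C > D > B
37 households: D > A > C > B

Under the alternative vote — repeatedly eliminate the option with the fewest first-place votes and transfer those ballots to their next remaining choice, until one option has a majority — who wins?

D

Round 1: C 37, B 31, A 32, D 76. Eliminate B.
Round 2: C 52, A 32, D 92. D has a majority.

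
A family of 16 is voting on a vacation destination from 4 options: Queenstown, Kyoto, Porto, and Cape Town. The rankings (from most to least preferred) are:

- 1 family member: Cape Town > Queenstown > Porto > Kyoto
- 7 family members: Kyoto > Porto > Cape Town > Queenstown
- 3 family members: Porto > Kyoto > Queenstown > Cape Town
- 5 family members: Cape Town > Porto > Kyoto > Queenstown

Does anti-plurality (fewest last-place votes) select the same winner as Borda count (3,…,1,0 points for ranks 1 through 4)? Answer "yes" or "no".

yes

Anti-plurality — last-place votes: Queenstown 12, Kyoto 1, Porto 0, Cape Town 3. Winner: Porto.
Borda — scores: Queenstown 5, Kyoto 32, Porto 34, Cape Town 25. Winner: Porto.
The two methods agree.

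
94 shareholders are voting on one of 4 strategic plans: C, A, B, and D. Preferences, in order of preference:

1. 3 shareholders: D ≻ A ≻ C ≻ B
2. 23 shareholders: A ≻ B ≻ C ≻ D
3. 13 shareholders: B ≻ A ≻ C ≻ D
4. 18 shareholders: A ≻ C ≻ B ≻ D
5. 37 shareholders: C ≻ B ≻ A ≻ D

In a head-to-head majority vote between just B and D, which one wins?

Voters preferring B to D: 91; preferring D to B: 3.
B wins the head-to-head.

B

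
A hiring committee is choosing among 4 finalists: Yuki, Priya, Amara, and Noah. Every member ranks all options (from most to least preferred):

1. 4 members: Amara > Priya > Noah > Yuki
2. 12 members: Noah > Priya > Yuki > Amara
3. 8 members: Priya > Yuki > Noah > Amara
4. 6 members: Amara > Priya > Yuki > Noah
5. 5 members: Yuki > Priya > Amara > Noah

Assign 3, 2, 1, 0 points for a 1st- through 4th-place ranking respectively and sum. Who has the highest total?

Yuki: 4·0 + 12·1 + 8·2 + 6·1 + 5·3 = 49
Priya: 4·2 + 12·2 + 8·3 + 6·2 + 5·2 = 78
Amara: 4·3 + 12·0 + 8·0 + 6·3 + 5·1 = 35
Noah: 4·1 + 12·3 + 8·1 + 6·0 + 5·0 = 48
Priya has the highest Borda score (78).

Priya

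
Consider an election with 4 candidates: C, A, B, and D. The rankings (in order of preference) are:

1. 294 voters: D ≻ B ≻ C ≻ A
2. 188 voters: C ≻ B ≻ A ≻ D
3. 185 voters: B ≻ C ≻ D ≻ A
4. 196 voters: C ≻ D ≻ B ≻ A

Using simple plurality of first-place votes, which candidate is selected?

First-place votes: C 384, A 0, B 185, D 294.
C has the most first-place votes.

C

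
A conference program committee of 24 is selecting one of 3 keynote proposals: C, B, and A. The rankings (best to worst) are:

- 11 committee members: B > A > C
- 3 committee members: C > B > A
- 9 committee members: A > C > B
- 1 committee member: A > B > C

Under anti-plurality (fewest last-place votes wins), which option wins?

Last-place votes: C 12, B 9, A 3.
A is ranked last by the fewest voters, so A wins.

A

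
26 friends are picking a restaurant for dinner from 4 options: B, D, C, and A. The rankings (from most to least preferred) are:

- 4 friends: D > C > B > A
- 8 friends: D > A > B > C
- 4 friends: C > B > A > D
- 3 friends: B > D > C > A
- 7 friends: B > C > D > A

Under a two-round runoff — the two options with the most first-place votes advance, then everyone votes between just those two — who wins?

B

Round 1 first-place votes: B 10, D 12, C 4, A 0.
D and B advance.
Runoff: D is preferred to B by 12 voters; B by 14.
B wins the runoff.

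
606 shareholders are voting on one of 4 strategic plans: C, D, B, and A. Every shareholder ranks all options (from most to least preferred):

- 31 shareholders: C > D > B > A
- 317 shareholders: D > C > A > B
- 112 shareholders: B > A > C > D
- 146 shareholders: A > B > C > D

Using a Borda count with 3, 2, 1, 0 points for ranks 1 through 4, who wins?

D

C: 31·3 + 317·2 + 112·1 + 146·1 = 985
D: 31·2 + 317·3 + 112·0 + 146·0 = 1013
B: 31·1 + 317·0 + 112·3 + 146·2 = 659
A: 31·0 + 317·1 + 112·2 + 146·3 = 979
D has the highest Borda score (1013).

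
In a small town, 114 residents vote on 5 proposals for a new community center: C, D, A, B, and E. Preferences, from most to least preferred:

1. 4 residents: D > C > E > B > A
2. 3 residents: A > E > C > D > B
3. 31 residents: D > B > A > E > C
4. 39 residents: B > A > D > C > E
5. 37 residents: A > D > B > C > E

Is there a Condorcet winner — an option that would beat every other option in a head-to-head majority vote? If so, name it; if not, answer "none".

none

Checking pairwise contests:
D beats C 111–3.
A beats D 79–35.
B beats A 74–40.
D beats B 75–39.
C beats E 80–34.
Every option loses at least one head-to-head, so there is no Condorcet winner.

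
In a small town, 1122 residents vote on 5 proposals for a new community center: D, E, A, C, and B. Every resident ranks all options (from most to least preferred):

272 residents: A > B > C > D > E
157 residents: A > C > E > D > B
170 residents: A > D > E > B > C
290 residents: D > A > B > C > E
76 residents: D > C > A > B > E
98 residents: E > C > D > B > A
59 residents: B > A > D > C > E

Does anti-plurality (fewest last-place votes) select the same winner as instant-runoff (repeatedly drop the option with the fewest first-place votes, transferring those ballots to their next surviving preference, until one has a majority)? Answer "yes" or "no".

Anti-plurality — last-place votes: D 0, E 697, A 98, C 170, B 157. Winner: D.
Instant-runoff — R1 D 366, E 98, A 599, C 0, B 59 (A winner). Winner: A.
The two methods disagree.

no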